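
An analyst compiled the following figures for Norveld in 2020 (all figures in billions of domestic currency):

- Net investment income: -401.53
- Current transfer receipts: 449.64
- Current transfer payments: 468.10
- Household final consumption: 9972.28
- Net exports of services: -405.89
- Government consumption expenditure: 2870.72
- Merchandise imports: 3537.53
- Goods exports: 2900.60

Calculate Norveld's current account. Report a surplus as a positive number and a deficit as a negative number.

-1462.81

Goods balance = 2900.60 - 3537.53 = -636.93
Services balance = -405.89
Trade balance (goods + services) = -636.93 + (-405.89) = -1042.82
Net primary income = -401.53
Net secondary income = 449.64 - 468.10 = -18.46
Current account = -1042.82 + (-401.53) + (-18.46) = -1462.81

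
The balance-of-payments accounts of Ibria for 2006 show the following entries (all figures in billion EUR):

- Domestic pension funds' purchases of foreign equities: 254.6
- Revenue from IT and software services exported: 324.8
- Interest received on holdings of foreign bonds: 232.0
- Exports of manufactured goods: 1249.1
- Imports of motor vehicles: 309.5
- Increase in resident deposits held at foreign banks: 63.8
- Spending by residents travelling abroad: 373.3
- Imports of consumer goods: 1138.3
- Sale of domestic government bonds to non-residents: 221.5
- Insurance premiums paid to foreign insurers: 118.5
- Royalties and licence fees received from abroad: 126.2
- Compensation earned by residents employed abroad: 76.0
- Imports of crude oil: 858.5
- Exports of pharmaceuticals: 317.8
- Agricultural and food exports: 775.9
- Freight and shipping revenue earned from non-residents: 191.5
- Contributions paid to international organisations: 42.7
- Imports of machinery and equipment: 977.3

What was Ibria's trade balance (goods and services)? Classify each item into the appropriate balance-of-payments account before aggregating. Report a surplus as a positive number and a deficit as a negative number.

Goods: -1138.3 - 309.5 - 858.5 + 775.9 + 317.8 + 1249.1 - 977.3 = -940.8
Services: 126.2 - 118.5 - 373.3 + 191.5 + 324.8 = 150.7
Trade balance = -940.8 + 150.7 = -790.1
(Excluded from the trade balance — financial account: domestic pension funds' purchases of foreign equities 254.6, increase in resident deposits held at foreign banks 63.8, sale of domestic government bonds to non-residents 221.5; primary income: interest received on holdings of foreign bonds 232.0, compensation earned by residents employed abroad 76.0; secondary income: contributions paid to international organisations 42.7.)

-790.1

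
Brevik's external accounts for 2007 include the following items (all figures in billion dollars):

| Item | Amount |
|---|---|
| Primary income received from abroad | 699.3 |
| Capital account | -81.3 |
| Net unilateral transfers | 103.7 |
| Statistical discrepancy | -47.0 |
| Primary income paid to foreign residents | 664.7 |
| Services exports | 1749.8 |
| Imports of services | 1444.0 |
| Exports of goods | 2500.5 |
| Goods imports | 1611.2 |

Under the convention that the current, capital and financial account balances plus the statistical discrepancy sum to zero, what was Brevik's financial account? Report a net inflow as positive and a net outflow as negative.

Goods balance = 2500.5 - 1611.2 = 889.3
Services balance = 1749.8 - 1444.0 = 305.8
Trade balance (goods + services) = 889.3 + 305.8 = 1195.1
Net primary income = 699.3 - 664.7 = 34.6
Net secondary income = 103.7
Current account = 1195.1 + 34.6 + 103.7 = 1333.4
Financial account = -(1333.4 + (-81.3) + (-47.0)) = -1205.1

-1205.1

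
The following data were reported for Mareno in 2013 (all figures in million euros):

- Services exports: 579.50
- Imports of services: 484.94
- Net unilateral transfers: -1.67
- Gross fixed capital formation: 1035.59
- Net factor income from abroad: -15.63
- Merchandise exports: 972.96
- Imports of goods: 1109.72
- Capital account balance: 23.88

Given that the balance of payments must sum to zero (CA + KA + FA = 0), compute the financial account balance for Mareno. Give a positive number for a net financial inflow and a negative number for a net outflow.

35.62

Goods balance = 972.96 - 1109.72 = -136.76
Services balance = 579.50 - 484.94 = 94.56
Trade balance (goods + services) = -136.76 + 94.56 = -42.20
Net primary income = -15.63
Net secondary income = -1.67
Current account = -42.20 + (-15.63) + (-1.67) = -59.50
Financial account = -(-59.50 + 23.88) = 35.62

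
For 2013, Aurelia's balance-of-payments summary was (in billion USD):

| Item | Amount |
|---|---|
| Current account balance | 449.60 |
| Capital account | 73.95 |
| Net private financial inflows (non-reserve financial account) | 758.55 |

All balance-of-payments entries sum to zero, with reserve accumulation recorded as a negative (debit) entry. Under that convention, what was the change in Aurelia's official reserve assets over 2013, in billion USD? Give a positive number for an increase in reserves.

1282.10

Official reserve transactions balance = -(449.60 + 73.95 + 758.55) = -1282.10
An accumulation of reserves is recorded as a debit (negative entry), so the change in the stock of reserves is the negative of that balance.
Change in official reserves = -(-1282.10) = 1282.10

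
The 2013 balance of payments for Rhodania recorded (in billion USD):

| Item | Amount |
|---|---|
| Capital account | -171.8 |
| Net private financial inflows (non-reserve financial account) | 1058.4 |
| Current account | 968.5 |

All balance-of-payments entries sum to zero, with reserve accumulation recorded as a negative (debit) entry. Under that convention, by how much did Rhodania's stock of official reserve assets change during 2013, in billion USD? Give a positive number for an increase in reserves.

1855.1

Official reserve transactions balance = -(968.5 + (-171.8) + 1058.4) = -1855.1
An accumulation of reserves is recorded as a debit (negative entry), so the change in the stock of reserves is the negative of that balance.
Change in official reserves = -(-1855.1) = 1855.1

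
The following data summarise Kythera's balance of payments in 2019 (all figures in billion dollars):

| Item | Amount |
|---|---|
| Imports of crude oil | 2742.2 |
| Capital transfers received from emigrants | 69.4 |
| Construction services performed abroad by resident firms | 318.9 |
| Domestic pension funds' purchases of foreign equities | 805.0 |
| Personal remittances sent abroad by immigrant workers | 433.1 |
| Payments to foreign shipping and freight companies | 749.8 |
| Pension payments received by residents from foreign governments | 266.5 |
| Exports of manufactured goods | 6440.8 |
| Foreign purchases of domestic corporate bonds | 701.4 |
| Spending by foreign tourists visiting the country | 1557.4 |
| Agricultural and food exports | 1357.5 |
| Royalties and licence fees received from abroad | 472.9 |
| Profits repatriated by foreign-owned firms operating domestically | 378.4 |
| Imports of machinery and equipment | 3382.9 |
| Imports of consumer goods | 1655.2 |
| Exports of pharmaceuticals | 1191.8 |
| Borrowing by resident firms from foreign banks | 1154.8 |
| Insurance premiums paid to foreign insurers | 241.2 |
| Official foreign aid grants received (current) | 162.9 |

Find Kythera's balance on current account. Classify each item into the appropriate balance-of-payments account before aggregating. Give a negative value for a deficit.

2185.9

Goods: -1655.2 - 2742.2 - 3382.9 + 1191.8 + 6440.8 + 1357.5 = 1209.8
Services: -241.2 + 318.9 + 472.9 - 749.8 + 1557.4 = 1358.2
Primary income: -378.4
Secondary income: 162.9 + 266.5 - 433.1 = -3.7
Current account = 1209.8 + 1358.2 + (-378.4) + (-3.7) = 2185.9
(Excluded from the current account — capital account: capital transfers received from emigrants 69.4; financial account: domestic pension funds' purchases of foreign equities 805.0, foreign purchases of domestic corporate bonds 701.4, borrowing by resident firms from foreign banks 1154.8.)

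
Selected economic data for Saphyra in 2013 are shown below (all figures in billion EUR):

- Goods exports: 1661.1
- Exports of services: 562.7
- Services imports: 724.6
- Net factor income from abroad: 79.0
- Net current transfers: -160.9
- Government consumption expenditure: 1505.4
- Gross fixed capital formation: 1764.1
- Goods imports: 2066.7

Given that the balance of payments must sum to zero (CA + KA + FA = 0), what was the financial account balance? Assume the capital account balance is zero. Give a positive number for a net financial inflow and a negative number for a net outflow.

649.4

Goods balance = 1661.1 - 2066.7 = -405.6
Services balance = 562.7 - 724.6 = -161.9
Trade balance (goods + services) = -405.6 + (-161.9) = -567.5
Net primary income = 79.0
Net secondary income = -160.9
Current account = -567.5 + 79.0 + (-160.9) = -649.4
Financial account = -(-649.4) = 649.4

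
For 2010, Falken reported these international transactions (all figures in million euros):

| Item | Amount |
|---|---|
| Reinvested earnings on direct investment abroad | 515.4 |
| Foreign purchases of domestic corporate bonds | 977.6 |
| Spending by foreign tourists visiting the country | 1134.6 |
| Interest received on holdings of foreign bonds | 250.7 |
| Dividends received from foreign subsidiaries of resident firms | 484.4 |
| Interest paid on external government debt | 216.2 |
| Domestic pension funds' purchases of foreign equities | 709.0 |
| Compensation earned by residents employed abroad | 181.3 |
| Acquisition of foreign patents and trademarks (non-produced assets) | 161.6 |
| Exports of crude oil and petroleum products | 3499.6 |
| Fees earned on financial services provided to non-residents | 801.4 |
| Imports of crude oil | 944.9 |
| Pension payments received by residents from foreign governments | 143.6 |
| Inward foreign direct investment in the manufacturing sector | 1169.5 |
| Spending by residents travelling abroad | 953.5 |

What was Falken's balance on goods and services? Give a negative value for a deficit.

3537.2

Goods: 3499.6 - 944.9 = 2554.7
Services: 801.4 + 1134.6 - 953.5 = 982.5
Trade balance = 2554.7 + 982.5 = 3537.2
(Excluded from the trade balance — primary income: reinvested earnings on direct investment abroad 515.4, interest received on holdings of foreign bonds 250.7, dividends received from foreign subsidiaries of resident firms 484.4, interest paid on external government debt 216.2, compensation earned by residents employed abroad 181.3; financial account: foreign purchases of domestic corporate bonds 977.6, domestic pension funds' purchases of foreign equities 709.0, inward foreign direct investment in the manufacturing sector 1169.5; capital account: acquisition of foreign patents and trademarks (non-produced assets) 161.6; secondary income: pension payments received by residents from foreign governments 143.6.)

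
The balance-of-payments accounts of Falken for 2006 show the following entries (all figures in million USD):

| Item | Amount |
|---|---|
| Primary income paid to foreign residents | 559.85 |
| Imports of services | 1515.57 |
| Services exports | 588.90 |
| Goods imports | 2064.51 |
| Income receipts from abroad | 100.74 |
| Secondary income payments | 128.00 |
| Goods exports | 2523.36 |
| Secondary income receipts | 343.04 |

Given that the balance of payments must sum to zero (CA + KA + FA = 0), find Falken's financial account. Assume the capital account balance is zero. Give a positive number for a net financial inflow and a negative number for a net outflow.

711.89

Goods balance = 2523.36 - 2064.51 = 458.85
Services balance = 588.90 - 1515.57 = -926.67
Trade balance (goods + services) = 458.85 + (-926.67) = -467.82
Net primary income = 100.74 - 559.85 = -459.11
Net secondary income = 343.04 - 128.00 = 215.04
Current account = -467.82 + (-459.11) + 215.04 = -711.89
Financial account = -(-711.89) = 711.89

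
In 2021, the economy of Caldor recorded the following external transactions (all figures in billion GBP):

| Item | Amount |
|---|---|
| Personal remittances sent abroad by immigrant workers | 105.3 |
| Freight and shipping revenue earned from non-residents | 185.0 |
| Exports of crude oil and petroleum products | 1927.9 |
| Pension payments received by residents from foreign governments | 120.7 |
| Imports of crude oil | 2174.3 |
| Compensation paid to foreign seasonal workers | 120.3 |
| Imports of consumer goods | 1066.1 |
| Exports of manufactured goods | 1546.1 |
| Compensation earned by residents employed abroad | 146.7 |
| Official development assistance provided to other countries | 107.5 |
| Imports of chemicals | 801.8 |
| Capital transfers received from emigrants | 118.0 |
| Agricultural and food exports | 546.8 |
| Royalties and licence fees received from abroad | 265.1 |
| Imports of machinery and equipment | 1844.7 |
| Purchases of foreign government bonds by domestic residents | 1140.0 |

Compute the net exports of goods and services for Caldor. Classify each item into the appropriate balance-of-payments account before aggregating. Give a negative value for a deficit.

-1416.0

Goods: 1546.1 + 546.8 - 1844.7 - 2174.3 - 1066.1 - 801.8 + 1927.9 = -1866.1
Services: 265.1 + 185.0 = 450.1
Trade balance = -1866.1 + 450.1 = -1416.0
(Excluded from the trade balance — secondary income: personal remittances sent abroad by immigrant workers 105.3, pension payments received by residents from foreign governments 120.7, official development assistance provided to other countries 107.5; primary income: compensation paid to foreign seasonal workers 120.3, compensation earned by residents employed abroad 146.7; capital account: capital transfers received from emigrants 118.0; financial account: purchases of foreign government bonds by domestic residents 1140.0.)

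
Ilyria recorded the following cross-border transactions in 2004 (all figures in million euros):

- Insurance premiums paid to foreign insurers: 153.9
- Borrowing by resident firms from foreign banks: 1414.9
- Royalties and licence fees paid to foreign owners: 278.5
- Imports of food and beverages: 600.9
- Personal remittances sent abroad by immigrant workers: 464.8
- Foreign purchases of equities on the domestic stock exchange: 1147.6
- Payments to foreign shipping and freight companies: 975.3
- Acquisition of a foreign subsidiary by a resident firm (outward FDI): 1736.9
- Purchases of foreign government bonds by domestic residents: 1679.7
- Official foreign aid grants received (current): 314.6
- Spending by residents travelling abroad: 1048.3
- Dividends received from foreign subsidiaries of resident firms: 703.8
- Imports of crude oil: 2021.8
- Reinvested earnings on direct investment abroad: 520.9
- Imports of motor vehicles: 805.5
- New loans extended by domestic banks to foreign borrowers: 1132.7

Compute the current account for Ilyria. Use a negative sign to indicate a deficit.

-4809.7

Goods: -2021.8 - 600.9 - 805.5 = -3428.2
Services: -1048.3 - 278.5 - 975.3 - 153.9 = -2456.0
Primary income: 520.9 + 703.8 = 1224.7
Secondary income: -464.8 + 314.6 = -150.2
Current account = (-3428.2) + (-2456.0) + 1224.7 + (-150.2) = -4809.7
(Excluded from the current account — financial account: borrowing by resident firms from foreign banks 1414.9, foreign purchases of equities on the domestic stock exchange 1147.6, acquisition of a foreign subsidiary by a resident firm (outward FDI) 1736.9, purchases of foreign government bonds by domestic residents 1679.7, new loans extended by domestic banks to foreign borrowers 1132.7.)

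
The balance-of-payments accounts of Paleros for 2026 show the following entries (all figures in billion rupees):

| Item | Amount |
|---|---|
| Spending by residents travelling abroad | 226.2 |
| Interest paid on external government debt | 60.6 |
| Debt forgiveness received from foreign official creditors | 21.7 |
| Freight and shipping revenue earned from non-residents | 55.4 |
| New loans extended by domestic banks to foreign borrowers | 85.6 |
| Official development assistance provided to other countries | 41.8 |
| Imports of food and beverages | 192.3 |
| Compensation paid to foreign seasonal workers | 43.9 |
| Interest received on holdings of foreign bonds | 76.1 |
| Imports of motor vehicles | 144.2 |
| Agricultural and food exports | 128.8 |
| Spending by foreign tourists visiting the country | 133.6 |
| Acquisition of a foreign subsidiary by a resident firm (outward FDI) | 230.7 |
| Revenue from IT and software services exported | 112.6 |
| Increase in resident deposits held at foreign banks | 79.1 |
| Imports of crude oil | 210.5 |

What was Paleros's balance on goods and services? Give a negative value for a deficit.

Goods: 128.8 - 210.5 - 144.2 - 192.3 = -418.2
Services: -226.2 + 55.4 + 133.6 + 112.6 = 75.4
Trade balance = -418.2 + 75.4 = -342.8
(Excluded from the trade balance — primary income: interest paid on external government debt 60.6, compensation paid to foreign seasonal workers 43.9, interest received on holdings of foreign bonds 76.1; capital account: debt forgiveness received from foreign official creditors 21.7; financial account: new loans extended by domestic banks to foreign borrowers 85.6, acquisition of a foreign subsidiary by a resident firm (outward FDI) 230.7, increase in resident deposits held at foreign banks 79.1; secondary income: official development assistance provided to other countries 41.8.)

-342.8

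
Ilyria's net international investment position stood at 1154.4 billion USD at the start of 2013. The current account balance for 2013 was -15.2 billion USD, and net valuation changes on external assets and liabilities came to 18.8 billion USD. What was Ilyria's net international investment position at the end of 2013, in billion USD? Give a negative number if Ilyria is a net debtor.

Change in NIIP = current account + net valuation change = -15.2 + 18.8 = 3.6
End-of-year NIIP = 1154.4 + 3.6 = 1158.0

1158.0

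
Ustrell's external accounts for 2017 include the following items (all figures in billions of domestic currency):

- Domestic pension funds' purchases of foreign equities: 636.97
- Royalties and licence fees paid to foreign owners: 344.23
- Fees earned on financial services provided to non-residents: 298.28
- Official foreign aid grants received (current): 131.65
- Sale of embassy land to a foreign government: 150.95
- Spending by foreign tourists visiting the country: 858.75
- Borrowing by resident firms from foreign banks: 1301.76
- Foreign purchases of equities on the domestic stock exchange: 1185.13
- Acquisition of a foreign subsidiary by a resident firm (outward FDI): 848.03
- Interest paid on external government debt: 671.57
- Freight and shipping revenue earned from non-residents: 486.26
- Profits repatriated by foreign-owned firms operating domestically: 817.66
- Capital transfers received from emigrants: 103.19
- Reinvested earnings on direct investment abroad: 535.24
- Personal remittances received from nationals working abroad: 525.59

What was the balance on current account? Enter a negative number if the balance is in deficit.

Services: 298.28 + 486.26 - 344.23 + 858.75 = 1299.06
Primary income: 535.24 - 817.66 - 671.57 = -953.99
Secondary income: 131.65 + 525.59 = 657.24
Current account = 1299.06 + (-953.99) + 657.24 = 1002.31
(Excluded from the current account — financial account: domestic pension funds' purchases of foreign equities 636.97, borrowing by resident firms from foreign banks 1301.76, foreign purchases of equities on the domestic stock exchange 1185.13, acquisition of a foreign subsidiary by a resident firm (outward FDI) 848.03; capital account: sale of embassy land to a foreign government 150.95, capital transfers received from emigrants 103.19.)

1002.31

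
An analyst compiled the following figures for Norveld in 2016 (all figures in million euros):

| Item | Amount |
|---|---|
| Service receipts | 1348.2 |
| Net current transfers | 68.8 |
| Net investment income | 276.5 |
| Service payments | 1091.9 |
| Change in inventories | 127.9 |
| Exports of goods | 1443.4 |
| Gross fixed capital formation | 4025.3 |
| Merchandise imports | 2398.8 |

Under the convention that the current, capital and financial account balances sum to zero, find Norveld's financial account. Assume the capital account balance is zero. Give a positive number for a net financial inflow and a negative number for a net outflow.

353.8

Goods balance = 1443.4 - 2398.8 = -955.4
Services balance = 1348.2 - 1091.9 = 256.3
Trade balance (goods + services) = -955.4 + 256.3 = -699.1
Net primary income = 276.5
Net secondary income = 68.8
Current account = -699.1 + 276.5 + 68.8 = -353.8
Financial account = -(-353.8) = 353.8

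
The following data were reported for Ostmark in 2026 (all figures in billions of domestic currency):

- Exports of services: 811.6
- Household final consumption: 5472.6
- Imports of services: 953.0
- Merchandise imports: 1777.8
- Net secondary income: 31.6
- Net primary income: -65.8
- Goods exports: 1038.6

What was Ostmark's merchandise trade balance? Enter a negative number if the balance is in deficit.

-739.2

Goods balance = 1038.6 - 1777.8 = -739.2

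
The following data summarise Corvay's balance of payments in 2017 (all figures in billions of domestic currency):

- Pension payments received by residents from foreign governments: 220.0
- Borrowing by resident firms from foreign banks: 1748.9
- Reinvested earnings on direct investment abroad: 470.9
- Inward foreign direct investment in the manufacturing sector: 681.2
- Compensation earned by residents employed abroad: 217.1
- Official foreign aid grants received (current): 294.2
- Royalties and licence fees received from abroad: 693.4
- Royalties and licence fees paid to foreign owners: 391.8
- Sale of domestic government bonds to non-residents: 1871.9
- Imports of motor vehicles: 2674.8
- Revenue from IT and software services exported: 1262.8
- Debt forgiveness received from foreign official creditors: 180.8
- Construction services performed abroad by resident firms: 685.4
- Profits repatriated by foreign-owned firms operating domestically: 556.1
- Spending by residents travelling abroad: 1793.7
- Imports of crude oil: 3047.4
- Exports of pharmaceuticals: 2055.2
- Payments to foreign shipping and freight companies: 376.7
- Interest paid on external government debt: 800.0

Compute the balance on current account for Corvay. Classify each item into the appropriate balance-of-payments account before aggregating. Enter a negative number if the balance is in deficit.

Goods: -3047.4 - 2674.8 + 2055.2 = -3667.0
Services: 1262.8 - 391.8 - 376.7 - 1793.7 + 693.4 + 685.4 = 79.4
Primary income: -556.1 + 217.1 - 800.0 + 470.9 = -668.1
Secondary income: 220.0 + 294.2 = 514.2
Current account = (-3667.0) + 79.4 + (-668.1) + 514.2 = -3741.5
(Excluded from the current account — financial account: borrowing by resident firms from foreign banks 1748.9, inward foreign direct investment in the manufacturing sector 681.2, sale of domestic government bonds to non-residents 1871.9; capital account: debt forgiveness received from foreign official creditors 180.8.)

-3741.5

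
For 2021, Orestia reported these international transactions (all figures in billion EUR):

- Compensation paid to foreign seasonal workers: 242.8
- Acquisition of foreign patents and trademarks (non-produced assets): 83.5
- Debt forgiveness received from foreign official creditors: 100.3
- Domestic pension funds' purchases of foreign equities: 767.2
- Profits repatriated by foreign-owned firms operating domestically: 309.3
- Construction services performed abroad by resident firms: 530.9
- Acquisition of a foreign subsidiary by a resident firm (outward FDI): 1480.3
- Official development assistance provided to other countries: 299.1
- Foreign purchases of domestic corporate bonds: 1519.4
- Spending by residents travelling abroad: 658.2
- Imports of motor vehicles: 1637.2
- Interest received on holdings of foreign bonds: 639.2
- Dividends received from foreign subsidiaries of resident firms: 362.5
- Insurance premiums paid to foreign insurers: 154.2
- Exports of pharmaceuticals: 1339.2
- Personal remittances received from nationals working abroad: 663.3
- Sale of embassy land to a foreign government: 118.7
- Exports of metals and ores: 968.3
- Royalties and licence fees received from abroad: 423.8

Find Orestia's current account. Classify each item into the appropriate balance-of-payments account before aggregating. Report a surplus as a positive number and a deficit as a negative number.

Goods: 968.3 + 1339.2 - 1637.2 = 670.3
Services: 423.8 + 530.9 - 154.2 - 658.2 = 142.3
Primary income: 639.2 - 309.3 - 242.8 + 362.5 = 449.6
Secondary income: 663.3 - 299.1 = 364.2
Current account = 670.3 + 142.3 + 449.6 + 364.2 = 1626.4
(Excluded from the current account — capital account: acquisition of foreign patents and trademarks (non-produced assets) 83.5, debt forgiveness received from foreign official creditors 100.3, sale of embassy land to a foreign government 118.7; financial account: domestic pension funds' purchases of foreign equities 767.2, acquisition of a foreign subsidiary by a resident firm (outward FDI) 1480.3, foreign purchases of domestic corporate bonds 1519.4.)

1626.4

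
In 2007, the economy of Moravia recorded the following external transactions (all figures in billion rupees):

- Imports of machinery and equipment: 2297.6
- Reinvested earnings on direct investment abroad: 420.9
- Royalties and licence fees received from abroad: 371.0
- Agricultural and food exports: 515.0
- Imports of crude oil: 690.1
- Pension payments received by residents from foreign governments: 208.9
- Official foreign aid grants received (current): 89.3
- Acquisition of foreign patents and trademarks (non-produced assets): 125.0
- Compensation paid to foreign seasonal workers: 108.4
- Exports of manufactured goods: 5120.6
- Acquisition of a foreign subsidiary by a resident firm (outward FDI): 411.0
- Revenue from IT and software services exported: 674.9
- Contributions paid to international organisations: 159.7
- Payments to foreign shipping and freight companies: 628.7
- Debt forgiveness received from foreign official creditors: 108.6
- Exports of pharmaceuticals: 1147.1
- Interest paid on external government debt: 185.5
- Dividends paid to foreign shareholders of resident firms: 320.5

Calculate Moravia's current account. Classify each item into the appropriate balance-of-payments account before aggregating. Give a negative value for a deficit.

Goods: 5120.6 + 1147.1 + 515.0 - 2297.6 - 690.1 = 3795.0
Services: -628.7 + 371.0 + 674.9 = 417.2
Primary income: -185.5 - 320.5 + 420.9 - 108.4 = -193.5
Secondary income: 208.9 - 159.7 + 89.3 = 138.5
Current account = 3795.0 + 417.2 + (-193.5) + 138.5 = 4157.2
(Excluded from the current account — capital account: acquisition of foreign patents and trademarks (non-produced assets) 125.0, debt forgiveness received from foreign official creditors 108.6; financial account: acquisition of a foreign subsidiary by a resident firm (outward FDI) 411.0.)

4157.2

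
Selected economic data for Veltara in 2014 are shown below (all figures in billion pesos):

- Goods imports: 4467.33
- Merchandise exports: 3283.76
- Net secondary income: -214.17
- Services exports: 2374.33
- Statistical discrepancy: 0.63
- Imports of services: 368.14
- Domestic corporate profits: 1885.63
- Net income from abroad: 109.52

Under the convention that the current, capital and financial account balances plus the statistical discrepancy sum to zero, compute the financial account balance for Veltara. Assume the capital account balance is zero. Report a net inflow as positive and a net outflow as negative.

-718.60

Goods balance = 3283.76 - 4467.33 = -1183.57
Services balance = 2374.33 - 368.14 = 2006.19
Trade balance (goods + services) = -1183.57 + 2006.19 = 822.62
Net primary income = 109.52
Net secondary income = -214.17
Current account = 822.62 + 109.52 + (-214.17) = 717.97
Financial account = -(717.97 + 0.63) = -718.60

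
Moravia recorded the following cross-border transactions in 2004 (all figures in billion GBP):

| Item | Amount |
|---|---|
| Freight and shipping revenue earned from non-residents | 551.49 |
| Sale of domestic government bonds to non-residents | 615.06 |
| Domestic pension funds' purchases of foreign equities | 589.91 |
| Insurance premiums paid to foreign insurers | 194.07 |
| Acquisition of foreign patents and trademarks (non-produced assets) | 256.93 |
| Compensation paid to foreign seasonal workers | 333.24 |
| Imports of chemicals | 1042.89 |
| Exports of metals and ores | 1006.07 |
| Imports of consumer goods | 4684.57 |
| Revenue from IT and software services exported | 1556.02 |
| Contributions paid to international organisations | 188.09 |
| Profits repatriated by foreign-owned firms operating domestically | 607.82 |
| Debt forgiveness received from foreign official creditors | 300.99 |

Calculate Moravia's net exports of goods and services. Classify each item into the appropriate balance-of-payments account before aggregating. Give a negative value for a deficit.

-2807.95

Goods: 1006.07 - 4684.57 - 1042.89 = -4721.39
Services: 1556.02 + 551.49 - 194.07 = 1913.44
Trade balance = -4721.39 + 1913.44 = -2807.95
(Excluded from the trade balance — financial account: sale of domestic government bonds to non-residents 615.06, domestic pension funds' purchases of foreign equities 589.91; capital account: acquisition of foreign patents and trademarks (non-produced assets) 256.93, debt forgiveness received from foreign official creditors 300.99; primary income: compensation paid to foreign seasonal workers 333.24, profits repatriated by foreign-owned firms operating domestically 607.82; secondary income: contributions paid to international organisations 188.09.)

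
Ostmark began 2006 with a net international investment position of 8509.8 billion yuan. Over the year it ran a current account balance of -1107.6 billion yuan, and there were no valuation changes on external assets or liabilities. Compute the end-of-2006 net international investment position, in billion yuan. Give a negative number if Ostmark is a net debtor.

With no valuation effects, change in NIIP = current account = -1107.6
End-of-year NIIP = 8509.8 + (-1107.6) = 7402.2

7402.2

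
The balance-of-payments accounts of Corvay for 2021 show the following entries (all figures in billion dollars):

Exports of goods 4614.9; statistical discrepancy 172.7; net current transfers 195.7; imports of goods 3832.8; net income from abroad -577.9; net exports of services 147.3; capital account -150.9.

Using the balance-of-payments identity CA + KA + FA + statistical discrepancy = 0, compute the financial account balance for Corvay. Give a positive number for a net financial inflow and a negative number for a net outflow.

Goods balance = 4614.9 - 3832.8 = 782.1
Services balance = 147.3
Trade balance (goods + services) = 782.1 + 147.3 = 929.4
Net primary income = -577.9
Net secondary income = 195.7
Current account = 929.4 + (-577.9) + 195.7 = 547.2
Financial account = -(547.2 + (-150.9) + 172.7) = -569.0

-569.0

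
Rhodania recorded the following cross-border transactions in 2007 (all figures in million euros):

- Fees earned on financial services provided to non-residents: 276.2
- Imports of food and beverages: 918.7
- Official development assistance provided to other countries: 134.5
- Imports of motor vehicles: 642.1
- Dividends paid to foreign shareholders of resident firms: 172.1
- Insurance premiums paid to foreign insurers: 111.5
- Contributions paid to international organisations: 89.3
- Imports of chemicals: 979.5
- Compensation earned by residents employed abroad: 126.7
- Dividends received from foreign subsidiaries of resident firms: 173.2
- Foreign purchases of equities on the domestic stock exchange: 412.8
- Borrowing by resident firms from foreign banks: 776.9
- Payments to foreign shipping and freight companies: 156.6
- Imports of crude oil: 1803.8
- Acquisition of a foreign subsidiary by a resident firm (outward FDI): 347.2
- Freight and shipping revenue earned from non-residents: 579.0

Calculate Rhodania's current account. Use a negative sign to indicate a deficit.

Goods: -642.1 - 1803.8 - 918.7 - 979.5 = -4344.1
Services: -111.5 + 579.0 - 156.6 + 276.2 = 587.1
Primary income: 126.7 + 173.2 - 172.1 = 127.8
Secondary income: -134.5 - 89.3 = -223.8
Current account = (-4344.1) + 587.1 + 127.8 + (-223.8) = -3853.0
(Excluded from the current account — financial account: foreign purchases of equities on the domestic stock exchange 412.8, borrowing by resident firms from foreign banks 776.9, acquisition of a foreign subsidiary by a resident firm (outward FDI) 347.2.)

-3853.0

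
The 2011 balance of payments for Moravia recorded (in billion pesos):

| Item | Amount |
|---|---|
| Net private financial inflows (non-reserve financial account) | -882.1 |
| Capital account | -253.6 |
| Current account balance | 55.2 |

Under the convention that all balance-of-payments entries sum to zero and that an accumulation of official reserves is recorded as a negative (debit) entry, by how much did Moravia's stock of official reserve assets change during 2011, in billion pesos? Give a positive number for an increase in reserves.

Official reserve transactions balance = -(55.2 + (-253.6) + (-882.1)) = 1080.5
An accumulation of reserves is recorded as a debit (negative entry), so the change in the stock of reserves is the negative of that balance.
Change in official reserves = -(1080.5) = -1080.5

-1080.5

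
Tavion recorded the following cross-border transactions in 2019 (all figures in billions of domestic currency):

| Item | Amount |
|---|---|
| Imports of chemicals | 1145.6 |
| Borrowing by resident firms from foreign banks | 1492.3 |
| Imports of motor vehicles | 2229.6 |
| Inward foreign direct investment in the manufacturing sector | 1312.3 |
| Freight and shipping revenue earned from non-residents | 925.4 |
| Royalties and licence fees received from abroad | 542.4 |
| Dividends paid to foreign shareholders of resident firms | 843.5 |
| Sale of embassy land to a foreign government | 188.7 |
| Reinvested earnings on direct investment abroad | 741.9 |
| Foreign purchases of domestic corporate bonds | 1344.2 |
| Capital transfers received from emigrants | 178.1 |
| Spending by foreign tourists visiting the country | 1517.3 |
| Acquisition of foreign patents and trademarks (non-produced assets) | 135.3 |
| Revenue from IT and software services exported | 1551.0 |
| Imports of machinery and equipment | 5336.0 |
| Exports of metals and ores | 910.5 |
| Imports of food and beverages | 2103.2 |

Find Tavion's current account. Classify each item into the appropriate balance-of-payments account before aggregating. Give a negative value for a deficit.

-5469.4

Goods: -2229.6 - 1145.6 - 5336.0 - 2103.2 + 910.5 = -9903.9
Services: 925.4 + 1517.3 + 1551.0 + 542.4 = 4536.1
Primary income: -843.5 + 741.9 = -101.6
Current account = (-9903.9) + 4536.1 + (-101.6) = -5469.4
(Excluded from the current account — financial account: borrowing by resident firms from foreign banks 1492.3, inward foreign direct investment in the manufacturing sector 1312.3, foreign purchases of domestic corporate bonds 1344.2; capital account: sale of embassy land to a foreign government 188.7, capital transfers received from emigrants 178.1, acquisition of foreign patents and trademarks (non-produced assets) 135.3.)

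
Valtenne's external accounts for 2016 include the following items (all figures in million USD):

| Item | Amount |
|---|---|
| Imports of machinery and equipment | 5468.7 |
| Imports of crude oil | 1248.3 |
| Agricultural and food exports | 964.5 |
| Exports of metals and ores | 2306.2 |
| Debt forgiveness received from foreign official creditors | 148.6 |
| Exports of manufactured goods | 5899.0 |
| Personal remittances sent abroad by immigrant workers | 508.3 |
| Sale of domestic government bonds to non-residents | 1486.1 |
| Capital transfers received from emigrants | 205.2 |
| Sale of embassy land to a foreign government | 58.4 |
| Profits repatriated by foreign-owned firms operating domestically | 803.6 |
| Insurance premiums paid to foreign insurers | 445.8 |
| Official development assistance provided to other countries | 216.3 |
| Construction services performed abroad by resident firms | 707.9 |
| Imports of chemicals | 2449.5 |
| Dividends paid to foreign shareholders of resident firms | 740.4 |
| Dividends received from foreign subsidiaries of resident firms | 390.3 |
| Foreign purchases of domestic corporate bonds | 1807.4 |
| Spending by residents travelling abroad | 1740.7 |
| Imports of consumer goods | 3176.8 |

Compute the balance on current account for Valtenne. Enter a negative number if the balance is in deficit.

Goods: -2449.5 - 5468.7 + 5899.0 + 964.5 + 2306.2 - 3176.8 - 1248.3 = -3173.6
Services: 707.9 - 1740.7 - 445.8 = -1478.6
Primary income: -803.6 + 390.3 - 740.4 = -1153.7
Secondary income: -508.3 - 216.3 = -724.6
Current account = (-3173.6) + (-1478.6) + (-1153.7) + (-724.6) = -6530.5
(Excluded from the current account — capital account: debt forgiveness received from foreign official creditors 148.6, capital transfers received from emigrants 205.2, sale of embassy land to a foreign government 58.4; financial account: sale of domestic government bonds to non-residents 1486.1, foreign purchases of domestic corporate bonds 1807.4.)

-6530.5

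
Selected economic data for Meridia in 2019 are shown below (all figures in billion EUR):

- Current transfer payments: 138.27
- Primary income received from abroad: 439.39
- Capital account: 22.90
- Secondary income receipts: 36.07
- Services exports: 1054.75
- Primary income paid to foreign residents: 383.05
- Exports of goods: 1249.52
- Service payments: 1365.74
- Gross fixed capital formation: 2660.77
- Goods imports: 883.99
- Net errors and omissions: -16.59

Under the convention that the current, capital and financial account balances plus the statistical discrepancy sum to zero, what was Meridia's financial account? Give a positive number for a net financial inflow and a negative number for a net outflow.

-14.99

Goods balance = 1249.52 - 883.99 = 365.53
Services balance = 1054.75 - 1365.74 = -310.99
Trade balance (goods + services) = 365.53 + (-310.99) = 54.54
Net primary income = 439.39 - 383.05 = 56.34
Net secondary income = 36.07 - 138.27 = -102.20
Current account = 54.54 + 56.34 + (-102.20) = 8.68
Financial account = -(8.68 + 22.90 + (-16.59)) = -14.99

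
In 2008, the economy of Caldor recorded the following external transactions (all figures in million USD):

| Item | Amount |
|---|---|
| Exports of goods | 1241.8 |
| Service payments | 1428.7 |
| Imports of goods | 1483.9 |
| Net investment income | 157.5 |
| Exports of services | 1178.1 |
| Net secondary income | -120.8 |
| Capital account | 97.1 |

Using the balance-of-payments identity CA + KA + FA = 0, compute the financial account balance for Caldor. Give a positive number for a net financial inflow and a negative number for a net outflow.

Goods balance = 1241.8 - 1483.9 = -242.1
Services balance = 1178.1 - 1428.7 = -250.6
Trade balance (goods + services) = -242.1 + (-250.6) = -492.7
Net primary income = 157.5
Net secondary income = -120.8
Current account = -492.7 + 157.5 + (-120.8) = -456.0
Financial account = -(-456.0 + 97.1) = 358.9

358.9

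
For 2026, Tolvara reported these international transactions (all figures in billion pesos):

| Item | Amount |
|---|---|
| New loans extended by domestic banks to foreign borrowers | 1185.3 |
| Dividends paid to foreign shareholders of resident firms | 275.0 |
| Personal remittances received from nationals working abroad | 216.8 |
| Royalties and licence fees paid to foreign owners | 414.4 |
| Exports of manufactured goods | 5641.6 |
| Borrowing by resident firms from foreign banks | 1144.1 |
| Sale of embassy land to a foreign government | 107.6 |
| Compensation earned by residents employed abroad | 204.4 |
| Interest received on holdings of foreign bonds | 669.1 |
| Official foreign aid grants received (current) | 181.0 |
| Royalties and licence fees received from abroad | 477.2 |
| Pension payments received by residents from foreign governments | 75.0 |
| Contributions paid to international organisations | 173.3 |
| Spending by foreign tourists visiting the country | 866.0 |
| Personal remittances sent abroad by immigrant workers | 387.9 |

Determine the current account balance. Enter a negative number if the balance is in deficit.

Goods: 5641.6
Services: -414.4 + 866.0 + 477.2 = 928.8
Primary income: -275.0 + 669.1 + 204.4 = 598.5
Secondary income: 75.0 + 181.0 - 173.3 - 387.9 + 216.8 = -88.4
Current account = 5641.6 + 928.8 + 598.5 + (-88.4) = 7080.5
(Excluded from the current account — financial account: new loans extended by domestic banks to foreign borrowers 1185.3, borrowing by resident firms from foreign banks 1144.1; capital account: sale of embassy land to a foreign government 107.6.)

7080.5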